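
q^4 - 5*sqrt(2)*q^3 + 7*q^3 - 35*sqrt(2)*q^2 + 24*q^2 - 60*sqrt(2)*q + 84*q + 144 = (q + 3)*(q + 4)*(q - 3*sqrt(2))*(q - 2*sqrt(2))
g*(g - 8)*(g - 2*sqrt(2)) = g^3 - 8*g^2 - 2*sqrt(2)*g^2 + 16*sqrt(2)*g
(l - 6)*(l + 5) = l^2 - l - 30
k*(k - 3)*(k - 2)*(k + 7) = k^4 + 2*k^3 - 29*k^2 + 42*k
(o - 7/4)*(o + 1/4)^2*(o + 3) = o^4 + 7*o^3/4 - 73*o^2/16 - 163*o/64 - 21/64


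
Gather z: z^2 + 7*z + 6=z^2 + 7*z + 6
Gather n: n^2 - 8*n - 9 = n^2 - 8*n - 9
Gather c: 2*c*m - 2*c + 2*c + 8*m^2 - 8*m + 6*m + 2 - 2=2*c*m + 8*m^2 - 2*m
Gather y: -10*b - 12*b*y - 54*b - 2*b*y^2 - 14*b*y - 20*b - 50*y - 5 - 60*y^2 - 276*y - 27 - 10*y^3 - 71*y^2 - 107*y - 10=-84*b - 10*y^3 + y^2*(-2*b - 131) + y*(-26*b - 433) - 42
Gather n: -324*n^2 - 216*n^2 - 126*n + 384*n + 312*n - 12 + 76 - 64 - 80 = -540*n^2 + 570*n - 80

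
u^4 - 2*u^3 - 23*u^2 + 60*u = u*(u - 4)*(u - 3)*(u + 5)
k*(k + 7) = k^2 + 7*k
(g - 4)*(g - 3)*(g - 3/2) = g^3 - 17*g^2/2 + 45*g/2 - 18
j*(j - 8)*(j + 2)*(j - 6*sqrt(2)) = j^4 - 6*sqrt(2)*j^3 - 6*j^3 - 16*j^2 + 36*sqrt(2)*j^2 + 96*sqrt(2)*j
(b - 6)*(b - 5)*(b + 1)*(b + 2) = b^4 - 8*b^3 - b^2 + 68*b + 60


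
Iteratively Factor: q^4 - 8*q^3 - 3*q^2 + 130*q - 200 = (q - 2)*(q^3 - 6*q^2 - 15*q + 100) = (q - 5)*(q - 2)*(q^2 - q - 20) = (q - 5)*(q - 2)*(q + 4)*(q - 5)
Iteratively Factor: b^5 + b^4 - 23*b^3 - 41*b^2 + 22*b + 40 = (b - 1)*(b^4 + 2*b^3 - 21*b^2 - 62*b - 40) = (b - 1)*(b + 1)*(b^3 + b^2 - 22*b - 40) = (b - 1)*(b + 1)*(b + 2)*(b^2 - b - 20) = (b - 5)*(b - 1)*(b + 1)*(b + 2)*(b + 4)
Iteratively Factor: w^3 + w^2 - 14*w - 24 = (w + 2)*(w^2 - w - 12) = (w - 4)*(w + 2)*(w + 3)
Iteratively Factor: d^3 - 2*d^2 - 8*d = (d + 2)*(d^2 - 4*d) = d*(d + 2)*(d - 4)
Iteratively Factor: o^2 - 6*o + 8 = (o - 4)*(o - 2)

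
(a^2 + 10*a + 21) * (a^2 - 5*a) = a^4 + 5*a^3 - 29*a^2 - 105*a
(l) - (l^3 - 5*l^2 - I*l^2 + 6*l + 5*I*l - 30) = -l^3 + 5*l^2 + I*l^2 - 5*l - 5*I*l + 30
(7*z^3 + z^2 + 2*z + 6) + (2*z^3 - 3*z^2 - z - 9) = 9*z^3 - 2*z^2 + z - 3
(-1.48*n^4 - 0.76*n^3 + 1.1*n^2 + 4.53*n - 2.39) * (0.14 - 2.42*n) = 3.5816*n^5 + 1.632*n^4 - 2.7684*n^3 - 10.8086*n^2 + 6.418*n - 0.3346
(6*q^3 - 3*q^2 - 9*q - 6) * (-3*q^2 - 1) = -18*q^5 + 9*q^4 + 21*q^3 + 21*q^2 + 9*q + 6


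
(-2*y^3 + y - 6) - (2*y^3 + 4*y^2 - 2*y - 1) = -4*y^3 - 4*y^2 + 3*y - 5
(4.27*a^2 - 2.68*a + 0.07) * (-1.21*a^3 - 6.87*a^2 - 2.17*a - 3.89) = -5.1667*a^5 - 26.0921*a^4 + 9.061*a^3 - 11.2756*a^2 + 10.2733*a - 0.2723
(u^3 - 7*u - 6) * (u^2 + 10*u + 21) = u^5 + 10*u^4 + 14*u^3 - 76*u^2 - 207*u - 126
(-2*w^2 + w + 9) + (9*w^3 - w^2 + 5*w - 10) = 9*w^3 - 3*w^2 + 6*w - 1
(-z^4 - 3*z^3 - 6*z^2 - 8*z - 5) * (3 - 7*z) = 7*z^5 + 18*z^4 + 33*z^3 + 38*z^2 + 11*z - 15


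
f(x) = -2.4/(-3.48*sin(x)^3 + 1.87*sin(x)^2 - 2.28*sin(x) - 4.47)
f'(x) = -2.4*(10.44*sin(x)^2*cos(x) - 3.74*sin(x)*cos(x) + 2.28*cos(x))/(-3.48*sin(x)^3 + 1.87*sin(x)^2 - 2.28*sin(x) - 4.47)^2 = (-25.056*sin(x)^2 + 8.976*sin(x) - 5.472)*cos(x)/(3.48*sin(x)^3 - 1.87*sin(x)^2 + 2.28*sin(x) + 4.47)^2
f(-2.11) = -2.26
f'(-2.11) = 14.38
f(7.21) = 0.35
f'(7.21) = -0.18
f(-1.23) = -1.07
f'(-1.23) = -2.38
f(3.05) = 0.51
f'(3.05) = 0.22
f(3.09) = 0.52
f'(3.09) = 0.24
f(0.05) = 0.52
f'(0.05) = -0.24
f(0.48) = 0.44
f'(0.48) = -0.20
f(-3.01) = 0.58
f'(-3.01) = 0.41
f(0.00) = 0.54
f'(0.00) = -0.27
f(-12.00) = 0.42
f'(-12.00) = -0.20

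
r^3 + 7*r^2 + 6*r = r*(r + 1)*(r + 6)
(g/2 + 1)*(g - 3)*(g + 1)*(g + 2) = g^4/2 + g^3 - 7*g^2/2 - 10*g - 6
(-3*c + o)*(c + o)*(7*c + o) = -21*c^3 - 17*c^2*o + 5*c*o^2 + o^3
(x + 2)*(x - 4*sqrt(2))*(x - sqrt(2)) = x^3 - 5*sqrt(2)*x^2 + 2*x^2 - 10*sqrt(2)*x + 8*x + 16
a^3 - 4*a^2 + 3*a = a*(a - 3)*(a - 1)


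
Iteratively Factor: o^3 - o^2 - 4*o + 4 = (o - 2)*(o^2 + o - 2) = (o - 2)*(o - 1)*(o + 2)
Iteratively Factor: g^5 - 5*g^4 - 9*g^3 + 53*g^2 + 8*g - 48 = (g - 1)*(g^4 - 4*g^3 - 13*g^2 + 40*g + 48) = (g - 1)*(g + 3)*(g^3 - 7*g^2 + 8*g + 16) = (g - 4)*(g - 1)*(g + 3)*(g^2 - 3*g - 4) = (g - 4)^2*(g - 1)*(g + 3)*(g + 1)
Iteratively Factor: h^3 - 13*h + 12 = (h - 1)*(h^2 + h - 12) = (h - 3)*(h - 1)*(h + 4)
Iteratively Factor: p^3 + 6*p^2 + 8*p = (p + 2)*(p^2 + 4*p) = p*(p + 2)*(p + 4)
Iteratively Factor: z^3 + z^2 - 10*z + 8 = (z - 2)*(z^2 + 3*z - 4) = (z - 2)*(z + 4)*(z - 1)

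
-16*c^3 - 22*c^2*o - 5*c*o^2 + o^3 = (-8*c + o)*(c + o)*(2*c + o)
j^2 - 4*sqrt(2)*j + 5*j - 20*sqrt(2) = (j + 5)*(j - 4*sqrt(2))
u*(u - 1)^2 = u^3 - 2*u^2 + u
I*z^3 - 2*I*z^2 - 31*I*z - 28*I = (z - 7)*(z + 4)*(I*z + I)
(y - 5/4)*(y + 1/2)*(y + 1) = y^3 + y^2/4 - 11*y/8 - 5/8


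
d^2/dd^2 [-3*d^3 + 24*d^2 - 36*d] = 48 - 18*d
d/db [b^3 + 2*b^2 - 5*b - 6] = 3*b^2 + 4*b - 5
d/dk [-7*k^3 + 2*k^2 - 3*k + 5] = -21*k^2 + 4*k - 3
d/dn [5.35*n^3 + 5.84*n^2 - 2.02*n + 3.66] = 16.05*n^2 + 11.68*n - 2.02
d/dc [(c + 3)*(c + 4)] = 2*c + 7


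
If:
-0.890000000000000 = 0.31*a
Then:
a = -2.87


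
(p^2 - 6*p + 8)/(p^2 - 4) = (p - 4)/(p + 2)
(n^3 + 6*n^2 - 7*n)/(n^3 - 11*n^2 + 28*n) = (n^2 + 6*n - 7)/(n^2 - 11*n + 28)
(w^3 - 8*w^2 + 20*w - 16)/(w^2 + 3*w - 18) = (w^3 - 8*w^2 + 20*w - 16)/(w^2 + 3*w - 18)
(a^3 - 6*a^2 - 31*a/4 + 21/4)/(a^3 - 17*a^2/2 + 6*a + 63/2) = (a - 1/2)/(a - 3)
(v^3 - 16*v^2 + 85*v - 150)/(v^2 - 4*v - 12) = (v^2 - 10*v + 25)/(v + 2)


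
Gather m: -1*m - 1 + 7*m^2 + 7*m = 7*m^2 + 6*m - 1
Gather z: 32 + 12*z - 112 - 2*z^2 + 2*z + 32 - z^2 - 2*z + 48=-3*z^2 + 12*z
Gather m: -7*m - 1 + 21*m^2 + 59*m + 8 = 21*m^2 + 52*m + 7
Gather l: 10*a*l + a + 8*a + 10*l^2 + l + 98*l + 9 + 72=9*a + 10*l^2 + l*(10*a + 99) + 81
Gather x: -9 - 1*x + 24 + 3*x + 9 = 2*x + 24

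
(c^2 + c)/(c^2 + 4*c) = (c + 1)/(c + 4)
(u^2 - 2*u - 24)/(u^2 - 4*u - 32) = (u - 6)/(u - 8)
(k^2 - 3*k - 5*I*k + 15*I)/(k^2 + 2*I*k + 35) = (k - 3)/(k + 7*I)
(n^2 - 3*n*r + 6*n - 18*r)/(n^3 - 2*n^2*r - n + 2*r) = (n^2 - 3*n*r + 6*n - 18*r)/(n^3 - 2*n^2*r - n + 2*r)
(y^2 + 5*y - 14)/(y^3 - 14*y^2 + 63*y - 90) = (y^2 + 5*y - 14)/(y^3 - 14*y^2 + 63*y - 90)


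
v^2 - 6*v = v*(v - 6)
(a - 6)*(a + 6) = a^2 - 36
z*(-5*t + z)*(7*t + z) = -35*t^2*z + 2*t*z^2 + z^3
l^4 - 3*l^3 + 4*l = l*(l - 2)^2*(l + 1)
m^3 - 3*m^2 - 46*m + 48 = (m - 8)*(m - 1)*(m + 6)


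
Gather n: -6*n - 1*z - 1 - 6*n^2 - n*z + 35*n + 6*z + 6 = -6*n^2 + n*(29 - z) + 5*z + 5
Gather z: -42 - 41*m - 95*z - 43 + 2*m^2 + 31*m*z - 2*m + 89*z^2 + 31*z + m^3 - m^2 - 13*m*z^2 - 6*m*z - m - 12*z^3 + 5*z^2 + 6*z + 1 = m^3 + m^2 - 44*m - 12*z^3 + z^2*(94 - 13*m) + z*(25*m - 58) - 84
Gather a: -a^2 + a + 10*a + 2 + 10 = -a^2 + 11*a + 12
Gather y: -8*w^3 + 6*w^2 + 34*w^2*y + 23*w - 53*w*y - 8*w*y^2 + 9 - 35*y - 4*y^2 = -8*w^3 + 6*w^2 + 23*w + y^2*(-8*w - 4) + y*(34*w^2 - 53*w - 35) + 9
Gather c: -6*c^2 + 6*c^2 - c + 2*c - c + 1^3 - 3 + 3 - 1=0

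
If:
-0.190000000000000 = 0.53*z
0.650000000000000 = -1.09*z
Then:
No Solution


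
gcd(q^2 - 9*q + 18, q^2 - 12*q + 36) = q - 6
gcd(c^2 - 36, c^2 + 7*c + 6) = c + 6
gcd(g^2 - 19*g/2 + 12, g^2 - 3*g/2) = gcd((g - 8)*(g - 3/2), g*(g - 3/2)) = g - 3/2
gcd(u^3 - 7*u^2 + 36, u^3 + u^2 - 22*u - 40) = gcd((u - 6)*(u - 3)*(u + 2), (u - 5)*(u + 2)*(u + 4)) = u + 2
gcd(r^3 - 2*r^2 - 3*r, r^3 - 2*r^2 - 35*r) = r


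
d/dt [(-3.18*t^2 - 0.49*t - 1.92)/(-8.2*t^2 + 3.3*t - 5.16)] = (-14.512*t^2 + 1.32960000000001*t + 8.8644)/(67.24*t^4 - 54.12*t^3 + 95.514*t^2 - 34.056*t + 26.6256)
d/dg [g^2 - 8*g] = 2*g - 8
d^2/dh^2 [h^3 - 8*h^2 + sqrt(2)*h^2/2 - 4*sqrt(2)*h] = 6*h - 16 + sqrt(2)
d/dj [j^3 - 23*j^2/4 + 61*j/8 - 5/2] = 3*j^2 - 23*j/2 + 61/8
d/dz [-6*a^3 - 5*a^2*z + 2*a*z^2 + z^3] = -5*a^2 + 4*a*z + 3*z^2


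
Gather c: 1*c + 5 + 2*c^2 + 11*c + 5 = 2*c^2 + 12*c + 10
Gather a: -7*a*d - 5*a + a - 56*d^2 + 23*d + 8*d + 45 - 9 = a*(-7*d - 4) - 56*d^2 + 31*d + 36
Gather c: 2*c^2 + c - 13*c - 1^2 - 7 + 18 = 2*c^2 - 12*c + 10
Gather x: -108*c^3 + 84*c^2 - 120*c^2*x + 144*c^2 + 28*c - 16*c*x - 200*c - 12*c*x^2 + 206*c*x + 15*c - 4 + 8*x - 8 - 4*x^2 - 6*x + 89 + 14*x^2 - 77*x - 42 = -108*c^3 + 228*c^2 - 157*c + x^2*(10 - 12*c) + x*(-120*c^2 + 190*c - 75) + 35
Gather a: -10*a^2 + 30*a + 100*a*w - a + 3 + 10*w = -10*a^2 + a*(100*w + 29) + 10*w + 3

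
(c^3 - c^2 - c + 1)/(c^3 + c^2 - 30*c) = (c^3 - c^2 - c + 1)/(c*(c^2 + c - 30))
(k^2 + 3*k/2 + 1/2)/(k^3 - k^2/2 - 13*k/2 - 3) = (k + 1)/(k^2 - k - 6)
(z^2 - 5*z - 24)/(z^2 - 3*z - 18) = (z - 8)/(z - 6)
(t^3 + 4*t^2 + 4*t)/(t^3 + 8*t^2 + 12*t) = (t + 2)/(t + 6)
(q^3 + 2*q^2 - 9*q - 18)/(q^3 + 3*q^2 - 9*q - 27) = (q + 2)/(q + 3)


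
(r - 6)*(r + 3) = r^2 - 3*r - 18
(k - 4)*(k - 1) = k^2 - 5*k + 4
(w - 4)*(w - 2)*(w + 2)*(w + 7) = w^4 + 3*w^3 - 32*w^2 - 12*w + 112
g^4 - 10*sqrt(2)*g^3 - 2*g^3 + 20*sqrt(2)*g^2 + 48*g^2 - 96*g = g*(g - 2)*(g - 6*sqrt(2))*(g - 4*sqrt(2))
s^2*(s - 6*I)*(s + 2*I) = s^4 - 4*I*s^3 + 12*s^2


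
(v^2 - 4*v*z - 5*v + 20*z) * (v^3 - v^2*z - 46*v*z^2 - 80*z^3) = v^5 - 5*v^4*z - 5*v^4 - 42*v^3*z^2 + 25*v^3*z + 104*v^2*z^3 + 210*v^2*z^2 + 320*v*z^4 - 520*v*z^3 - 1600*z^4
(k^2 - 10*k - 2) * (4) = 4*k^2 - 40*k - 8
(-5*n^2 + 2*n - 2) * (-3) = 15*n^2 - 6*n + 6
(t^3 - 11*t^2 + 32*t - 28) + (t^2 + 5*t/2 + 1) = t^3 - 10*t^2 + 69*t/2 - 27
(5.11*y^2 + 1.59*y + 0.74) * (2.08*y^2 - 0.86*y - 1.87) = 10.6288*y^4 - 1.0874*y^3 - 9.3839*y^2 - 3.6097*y - 1.3838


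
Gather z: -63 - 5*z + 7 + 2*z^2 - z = 2*z^2 - 6*z - 56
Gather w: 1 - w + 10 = 11 - w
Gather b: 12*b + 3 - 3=12*b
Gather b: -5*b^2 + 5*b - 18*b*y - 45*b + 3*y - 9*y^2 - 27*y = -5*b^2 + b*(-18*y - 40) - 9*y^2 - 24*y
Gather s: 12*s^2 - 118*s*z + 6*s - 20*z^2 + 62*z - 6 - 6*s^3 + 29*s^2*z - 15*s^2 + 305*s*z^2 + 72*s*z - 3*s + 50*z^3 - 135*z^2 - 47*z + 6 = -6*s^3 + s^2*(29*z - 3) + s*(305*z^2 - 46*z + 3) + 50*z^3 - 155*z^2 + 15*z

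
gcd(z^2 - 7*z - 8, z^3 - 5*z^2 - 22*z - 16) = z^2 - 7*z - 8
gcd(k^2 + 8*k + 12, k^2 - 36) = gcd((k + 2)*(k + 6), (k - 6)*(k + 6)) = k + 6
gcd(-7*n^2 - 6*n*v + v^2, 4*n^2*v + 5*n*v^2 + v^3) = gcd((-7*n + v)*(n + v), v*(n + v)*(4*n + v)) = n + v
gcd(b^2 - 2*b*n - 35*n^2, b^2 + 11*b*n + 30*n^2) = b + 5*n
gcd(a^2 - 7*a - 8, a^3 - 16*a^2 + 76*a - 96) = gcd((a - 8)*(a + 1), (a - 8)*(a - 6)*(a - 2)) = a - 8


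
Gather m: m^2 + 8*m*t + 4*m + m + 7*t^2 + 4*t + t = m^2 + m*(8*t + 5) + 7*t^2 + 5*t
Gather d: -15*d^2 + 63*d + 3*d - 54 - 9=-15*d^2 + 66*d - 63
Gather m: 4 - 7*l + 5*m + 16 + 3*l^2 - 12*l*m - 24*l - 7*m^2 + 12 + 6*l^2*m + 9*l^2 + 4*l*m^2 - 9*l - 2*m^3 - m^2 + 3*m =12*l^2 - 40*l - 2*m^3 + m^2*(4*l - 8) + m*(6*l^2 - 12*l + 8) + 32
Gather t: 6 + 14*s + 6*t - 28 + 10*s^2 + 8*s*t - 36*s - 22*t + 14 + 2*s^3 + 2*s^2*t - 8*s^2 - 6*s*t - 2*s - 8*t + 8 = 2*s^3 + 2*s^2 - 24*s + t*(2*s^2 + 2*s - 24)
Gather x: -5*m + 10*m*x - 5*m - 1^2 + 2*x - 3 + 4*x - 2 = -10*m + x*(10*m + 6) - 6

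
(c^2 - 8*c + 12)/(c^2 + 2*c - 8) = (c - 6)/(c + 4)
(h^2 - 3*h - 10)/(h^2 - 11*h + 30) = (h + 2)/(h - 6)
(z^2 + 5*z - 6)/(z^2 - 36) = (z - 1)/(z - 6)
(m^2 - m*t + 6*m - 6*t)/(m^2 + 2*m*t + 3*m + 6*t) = (m^2 - m*t + 6*m - 6*t)/(m^2 + 2*m*t + 3*m + 6*t)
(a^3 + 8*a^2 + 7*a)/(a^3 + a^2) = (a + 7)/a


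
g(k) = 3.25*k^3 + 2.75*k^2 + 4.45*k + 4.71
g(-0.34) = 3.39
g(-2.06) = -21.20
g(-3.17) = -85.29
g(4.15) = 302.83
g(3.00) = 130.56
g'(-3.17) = 84.99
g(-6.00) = -624.99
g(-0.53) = 2.64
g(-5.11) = -379.88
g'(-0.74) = 5.72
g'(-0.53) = 4.27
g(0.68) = 10.03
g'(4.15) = 195.19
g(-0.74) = 1.61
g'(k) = 9.75*k^2 + 5.5*k + 4.45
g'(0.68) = 12.70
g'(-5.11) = 230.94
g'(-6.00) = 322.45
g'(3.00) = 108.70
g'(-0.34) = 3.71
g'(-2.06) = 34.50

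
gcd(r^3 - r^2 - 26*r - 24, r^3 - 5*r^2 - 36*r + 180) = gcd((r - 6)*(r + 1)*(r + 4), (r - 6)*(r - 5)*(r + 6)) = r - 6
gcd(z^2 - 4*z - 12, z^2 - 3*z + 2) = 1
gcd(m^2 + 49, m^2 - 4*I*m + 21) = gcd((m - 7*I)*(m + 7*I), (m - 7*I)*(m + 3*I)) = m - 7*I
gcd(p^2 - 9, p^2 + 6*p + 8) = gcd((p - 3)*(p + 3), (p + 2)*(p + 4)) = 1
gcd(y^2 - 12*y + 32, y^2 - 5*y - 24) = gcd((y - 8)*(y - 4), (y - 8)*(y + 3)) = y - 8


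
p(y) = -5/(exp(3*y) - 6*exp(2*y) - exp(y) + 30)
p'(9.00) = 0.00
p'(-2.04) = -0.00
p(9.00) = 0.00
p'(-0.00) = -0.09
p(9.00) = 0.00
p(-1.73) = -0.17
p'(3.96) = 0.00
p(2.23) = -0.02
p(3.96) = -0.00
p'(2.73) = 0.01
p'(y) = -5*(-3*exp(3*y) + 12*exp(2*y) + exp(y))/(exp(3*y) - 6*exp(2*y) - exp(y) + 30)^2 = (15*exp(2*y) - 60*exp(y) - 5)*exp(y)/(exp(3*y) - 6*exp(2*y) - exp(y) + 30)^2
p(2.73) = -0.00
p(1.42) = 0.83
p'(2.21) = 0.08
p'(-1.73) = -0.00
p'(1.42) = 0.40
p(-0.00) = -0.21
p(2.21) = -0.02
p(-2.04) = -0.17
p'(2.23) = 0.07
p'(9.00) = 0.00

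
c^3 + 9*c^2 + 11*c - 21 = (c - 1)*(c + 3)*(c + 7)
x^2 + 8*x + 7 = (x + 1)*(x + 7)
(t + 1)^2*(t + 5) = t^3 + 7*t^2 + 11*t + 5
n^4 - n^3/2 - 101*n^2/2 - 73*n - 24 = (n - 8)*(n + 1/2)*(n + 1)*(n + 6)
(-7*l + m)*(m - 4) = -7*l*m + 28*l + m^2 - 4*m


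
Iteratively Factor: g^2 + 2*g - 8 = (g - 2)*(g + 4)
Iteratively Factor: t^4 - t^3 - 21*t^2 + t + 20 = (t - 5)*(t^3 + 4*t^2 - t - 4) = (t - 5)*(t - 1)*(t^2 + 5*t + 4) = (t - 5)*(t - 1)*(t + 4)*(t + 1)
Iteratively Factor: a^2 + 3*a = (a)*(a + 3)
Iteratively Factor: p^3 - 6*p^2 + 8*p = (p)*(p^2 - 6*p + 8) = p*(p - 2)*(p - 4)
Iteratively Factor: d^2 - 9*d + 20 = (d - 4)*(d - 5)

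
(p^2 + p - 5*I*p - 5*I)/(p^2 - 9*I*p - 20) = (p + 1)/(p - 4*I)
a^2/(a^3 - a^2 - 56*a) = a/(a^2 - a - 56)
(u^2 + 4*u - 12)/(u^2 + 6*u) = (u - 2)/u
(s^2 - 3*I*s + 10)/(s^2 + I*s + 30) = (s + 2*I)/(s + 6*I)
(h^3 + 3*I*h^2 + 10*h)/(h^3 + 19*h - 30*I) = h/(h - 3*I)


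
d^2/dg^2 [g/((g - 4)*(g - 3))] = 2*(g^3 - 36*g + 84)/(g^6 - 21*g^5 + 183*g^4 - 847*g^3 + 2196*g^2 - 3024*g + 1728)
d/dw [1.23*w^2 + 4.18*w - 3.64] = 2.46*w + 4.18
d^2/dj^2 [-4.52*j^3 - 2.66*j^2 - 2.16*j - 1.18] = -27.12*j - 5.32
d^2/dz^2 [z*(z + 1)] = 2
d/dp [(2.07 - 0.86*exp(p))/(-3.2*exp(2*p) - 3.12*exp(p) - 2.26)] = (-2.752*exp(2*p) + 13.248*exp(p) + 8.402)*exp(p)/(10.24*exp(4*p) + 19.968*exp(3*p) + 24.1984*exp(2*p) + 14.1024*exp(p) + 5.1076)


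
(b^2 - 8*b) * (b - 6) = b^3 - 14*b^2 + 48*b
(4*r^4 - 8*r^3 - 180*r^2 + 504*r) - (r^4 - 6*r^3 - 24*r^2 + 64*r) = 3*r^4 - 2*r^3 - 156*r^2 + 440*r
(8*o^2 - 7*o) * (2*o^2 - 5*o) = 16*o^4 - 54*o^3 + 35*o^2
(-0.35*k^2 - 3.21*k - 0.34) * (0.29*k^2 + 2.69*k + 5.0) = -0.1015*k^4 - 1.8724*k^3 - 10.4835*k^2 - 16.9646*k - 1.7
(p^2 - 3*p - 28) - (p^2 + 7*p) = -10*p - 28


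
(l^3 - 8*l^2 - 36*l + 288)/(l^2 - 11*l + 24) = (l^2 - 36)/(l - 3)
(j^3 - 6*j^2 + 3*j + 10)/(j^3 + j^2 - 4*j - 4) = (j - 5)/(j + 2)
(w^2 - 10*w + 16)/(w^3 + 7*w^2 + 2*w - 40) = (w - 8)/(w^2 + 9*w + 20)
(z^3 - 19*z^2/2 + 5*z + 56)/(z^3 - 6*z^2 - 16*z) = (z - 7/2)/z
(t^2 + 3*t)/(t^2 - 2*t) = (t + 3)/(t - 2)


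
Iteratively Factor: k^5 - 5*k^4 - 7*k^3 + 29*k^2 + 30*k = (k + 2)*(k^4 - 7*k^3 + 7*k^2 + 15*k) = k*(k + 2)*(k^3 - 7*k^2 + 7*k + 15) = k*(k - 5)*(k + 2)*(k^2 - 2*k - 3) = k*(k - 5)*(k + 1)*(k + 2)*(k - 3)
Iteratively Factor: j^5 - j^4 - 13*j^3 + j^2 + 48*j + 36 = (j - 3)*(j^4 + 2*j^3 - 7*j^2 - 20*j - 12) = (j - 3)*(j + 2)*(j^3 - 7*j - 6) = (j - 3)^2*(j + 2)*(j^2 + 3*j + 2) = (j - 3)^2*(j + 2)^2*(j + 1)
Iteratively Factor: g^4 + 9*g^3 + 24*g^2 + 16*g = (g)*(g^3 + 9*g^2 + 24*g + 16) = g*(g + 1)*(g^2 + 8*g + 16) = g*(g + 1)*(g + 4)*(g + 4)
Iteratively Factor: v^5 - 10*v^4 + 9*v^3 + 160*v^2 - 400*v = (v - 4)*(v^4 - 6*v^3 - 15*v^2 + 100*v) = (v - 5)*(v - 4)*(v^3 - v^2 - 20*v) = (v - 5)^2*(v - 4)*(v^2 + 4*v) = (v - 5)^2*(v - 4)*(v + 4)*(v)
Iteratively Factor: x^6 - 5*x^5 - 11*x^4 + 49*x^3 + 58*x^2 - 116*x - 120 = (x + 2)*(x^5 - 7*x^4 + 3*x^3 + 43*x^2 - 28*x - 60) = (x - 3)*(x + 2)*(x^4 - 4*x^3 - 9*x^2 + 16*x + 20) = (x - 3)*(x + 2)^2*(x^3 - 6*x^2 + 3*x + 10) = (x - 3)*(x + 1)*(x + 2)^2*(x^2 - 7*x + 10) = (x - 5)*(x - 3)*(x + 1)*(x + 2)^2*(x - 2)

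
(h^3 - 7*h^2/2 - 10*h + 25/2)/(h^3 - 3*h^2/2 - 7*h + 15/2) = (h - 5)/(h - 3)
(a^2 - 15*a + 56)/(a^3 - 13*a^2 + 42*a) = (a - 8)/(a*(a - 6))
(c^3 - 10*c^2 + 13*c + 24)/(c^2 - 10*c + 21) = (c^2 - 7*c - 8)/(c - 7)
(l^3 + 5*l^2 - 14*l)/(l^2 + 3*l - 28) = l*(l - 2)/(l - 4)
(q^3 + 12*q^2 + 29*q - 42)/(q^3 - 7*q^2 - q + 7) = (q^2 + 13*q + 42)/(q^2 - 6*q - 7)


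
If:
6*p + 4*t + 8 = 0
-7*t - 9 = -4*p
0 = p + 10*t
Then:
No Solution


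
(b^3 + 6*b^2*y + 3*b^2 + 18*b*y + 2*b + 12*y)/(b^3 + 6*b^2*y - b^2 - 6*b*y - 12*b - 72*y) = (b^2 + 3*b + 2)/(b^2 - b - 12)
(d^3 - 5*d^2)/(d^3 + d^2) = (d - 5)/(d + 1)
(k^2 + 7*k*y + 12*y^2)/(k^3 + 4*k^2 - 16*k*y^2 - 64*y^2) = (-k - 3*y)/(-k^2 + 4*k*y - 4*k + 16*y)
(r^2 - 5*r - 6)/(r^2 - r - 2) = (r - 6)/(r - 2)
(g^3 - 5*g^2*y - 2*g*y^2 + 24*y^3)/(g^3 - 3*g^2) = (g^3 - 5*g^2*y - 2*g*y^2 + 24*y^3)/(g^2*(g - 3))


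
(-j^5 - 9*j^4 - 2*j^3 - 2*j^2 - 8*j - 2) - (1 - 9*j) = -j^5 - 9*j^4 - 2*j^3 - 2*j^2 + j - 3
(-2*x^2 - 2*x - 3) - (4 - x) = -2*x^2 - x - 7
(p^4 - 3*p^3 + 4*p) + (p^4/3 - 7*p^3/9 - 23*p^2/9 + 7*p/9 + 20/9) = 4*p^4/3 - 34*p^3/9 - 23*p^2/9 + 43*p/9 + 20/9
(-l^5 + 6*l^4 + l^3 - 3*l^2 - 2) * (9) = -9*l^5 + 54*l^4 + 9*l^3 - 27*l^2 - 18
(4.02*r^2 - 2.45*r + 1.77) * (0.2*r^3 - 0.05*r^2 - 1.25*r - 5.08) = 0.804*r^5 - 0.691*r^4 - 4.5485*r^3 - 17.4476*r^2 + 10.2335*r - 8.9916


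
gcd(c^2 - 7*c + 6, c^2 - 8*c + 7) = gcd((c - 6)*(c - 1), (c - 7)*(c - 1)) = c - 1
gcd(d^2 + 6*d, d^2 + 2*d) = d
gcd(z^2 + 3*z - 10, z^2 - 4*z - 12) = 1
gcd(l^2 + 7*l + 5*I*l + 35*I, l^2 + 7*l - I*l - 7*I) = l + 7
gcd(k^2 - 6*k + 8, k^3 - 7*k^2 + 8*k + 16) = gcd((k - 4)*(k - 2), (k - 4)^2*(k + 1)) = k - 4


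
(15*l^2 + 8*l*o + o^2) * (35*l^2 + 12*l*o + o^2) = 525*l^4 + 460*l^3*o + 146*l^2*o^2 + 20*l*o^3 + o^4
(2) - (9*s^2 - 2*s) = -9*s^2 + 2*s + 2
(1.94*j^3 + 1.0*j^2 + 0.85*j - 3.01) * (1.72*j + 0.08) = 3.3368*j^4 + 1.8752*j^3 + 1.542*j^2 - 5.1092*j - 0.2408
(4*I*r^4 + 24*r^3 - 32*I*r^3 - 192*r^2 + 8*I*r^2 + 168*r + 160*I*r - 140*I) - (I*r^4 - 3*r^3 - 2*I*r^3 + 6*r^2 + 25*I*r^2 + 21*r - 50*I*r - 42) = 3*I*r^4 + 27*r^3 - 30*I*r^3 - 198*r^2 - 17*I*r^2 + 147*r + 210*I*r + 42 - 140*I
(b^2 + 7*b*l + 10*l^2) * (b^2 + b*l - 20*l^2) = b^4 + 8*b^3*l - 3*b^2*l^2 - 130*b*l^3 - 200*l^4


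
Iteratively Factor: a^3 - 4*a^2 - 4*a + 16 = (a - 4)*(a^2 - 4) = (a - 4)*(a - 2)*(a + 2)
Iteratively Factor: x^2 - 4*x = (x - 4)*(x)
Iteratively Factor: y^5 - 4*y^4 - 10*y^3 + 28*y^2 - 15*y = (y)*(y^4 - 4*y^3 - 10*y^2 + 28*y - 15) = y*(y - 5)*(y^3 + y^2 - 5*y + 3) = y*(y - 5)*(y + 3)*(y^2 - 2*y + 1) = y*(y - 5)*(y - 1)*(y + 3)*(y - 1)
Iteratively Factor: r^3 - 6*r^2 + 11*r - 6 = (r - 3)*(r^2 - 3*r + 2) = (r - 3)*(r - 2)*(r - 1)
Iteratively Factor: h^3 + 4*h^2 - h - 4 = (h + 4)*(h^2 - 1) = (h + 1)*(h + 4)*(h - 1)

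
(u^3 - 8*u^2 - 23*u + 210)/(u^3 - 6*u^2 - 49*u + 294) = (u + 5)/(u + 7)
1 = 1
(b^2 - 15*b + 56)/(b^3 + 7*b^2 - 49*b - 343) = (b - 8)/(b^2 + 14*b + 49)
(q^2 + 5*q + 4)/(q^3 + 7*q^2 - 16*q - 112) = (q + 1)/(q^2 + 3*q - 28)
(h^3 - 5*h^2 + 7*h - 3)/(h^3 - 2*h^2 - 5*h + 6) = (h - 1)/(h + 2)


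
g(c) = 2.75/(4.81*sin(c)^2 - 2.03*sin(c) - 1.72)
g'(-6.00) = -0.48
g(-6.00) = -1.44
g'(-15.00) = -6.48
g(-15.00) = 1.68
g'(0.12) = 0.67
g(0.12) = -1.45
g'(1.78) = 5.24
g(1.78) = 3.07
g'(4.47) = -0.33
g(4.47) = 0.57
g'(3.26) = -4.33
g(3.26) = -1.95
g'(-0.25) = 13.78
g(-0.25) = -2.98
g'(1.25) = -13.11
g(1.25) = 4.01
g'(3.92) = -3.99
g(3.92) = 1.32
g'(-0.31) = 30.48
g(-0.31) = -4.21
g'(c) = 2.75*(-9.62*sin(c)*cos(c) + 2.03*cos(c))/(4.81*sin(c)^2 - 2.03*sin(c) - 1.72)^2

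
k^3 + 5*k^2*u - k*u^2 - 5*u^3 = (k - u)*(k + u)*(k + 5*u)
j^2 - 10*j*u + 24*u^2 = (j - 6*u)*(j - 4*u)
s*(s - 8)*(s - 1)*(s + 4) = s^4 - 5*s^3 - 28*s^2 + 32*s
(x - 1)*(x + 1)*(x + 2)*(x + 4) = x^4 + 6*x^3 + 7*x^2 - 6*x - 8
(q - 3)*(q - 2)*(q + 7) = q^3 + 2*q^2 - 29*q + 42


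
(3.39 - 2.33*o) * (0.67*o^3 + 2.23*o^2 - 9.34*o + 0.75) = -1.5611*o^4 - 2.9246*o^3 + 29.3219*o^2 - 33.4101*o + 2.5425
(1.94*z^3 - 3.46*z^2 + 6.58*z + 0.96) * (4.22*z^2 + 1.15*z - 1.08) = 8.1868*z^5 - 12.3702*z^4 + 21.6934*z^3 + 15.355*z^2 - 6.0024*z - 1.0368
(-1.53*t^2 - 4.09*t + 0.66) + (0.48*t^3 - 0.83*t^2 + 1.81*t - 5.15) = 0.48*t^3 - 2.36*t^2 - 2.28*t - 4.49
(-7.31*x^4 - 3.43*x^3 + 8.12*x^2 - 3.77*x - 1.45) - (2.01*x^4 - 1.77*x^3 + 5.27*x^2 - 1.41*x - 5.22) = -9.32*x^4 - 1.66*x^3 + 2.85*x^2 - 2.36*x + 3.77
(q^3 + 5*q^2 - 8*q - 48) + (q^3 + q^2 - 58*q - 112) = 2*q^3 + 6*q^2 - 66*q - 160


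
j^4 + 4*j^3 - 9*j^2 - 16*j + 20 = (j - 2)*(j - 1)*(j + 2)*(j + 5)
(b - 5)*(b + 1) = b^2 - 4*b - 5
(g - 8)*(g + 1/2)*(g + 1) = g^3 - 13*g^2/2 - 23*g/2 - 4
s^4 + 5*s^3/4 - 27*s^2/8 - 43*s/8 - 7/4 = (s - 2)*(s + 1/2)*(s + 1)*(s + 7/4)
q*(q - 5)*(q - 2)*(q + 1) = q^4 - 6*q^3 + 3*q^2 + 10*q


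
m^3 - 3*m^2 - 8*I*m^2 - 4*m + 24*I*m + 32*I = (m - 4)*(m + 1)*(m - 8*I)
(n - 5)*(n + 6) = n^2 + n - 30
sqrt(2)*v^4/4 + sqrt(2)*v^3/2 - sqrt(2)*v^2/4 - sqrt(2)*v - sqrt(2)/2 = (v/2 + 1/2)*(v - sqrt(2))*(v + sqrt(2))*(sqrt(2)*v/2 + sqrt(2)/2)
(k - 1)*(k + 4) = k^2 + 3*k - 4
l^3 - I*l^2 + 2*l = l*(l - 2*I)*(l + I)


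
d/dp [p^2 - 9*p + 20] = 2*p - 9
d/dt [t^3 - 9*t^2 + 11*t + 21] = 3*t^2 - 18*t + 11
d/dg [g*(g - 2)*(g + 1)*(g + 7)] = 4*g^3 + 18*g^2 - 18*g - 14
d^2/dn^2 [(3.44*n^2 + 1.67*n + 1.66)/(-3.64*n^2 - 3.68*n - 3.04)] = (5.6843418860808e-14*n^4 + 47.905312*n^3 + 96.427968*n^2 - 22.5388800000001*n - 34.439936)/(48.228544*n^6 + 146.275584*n^5 + 268.71936*n^4 + 294.16448*n^3 + 224.42496*n^2 + 102.027264*n + 28.094464)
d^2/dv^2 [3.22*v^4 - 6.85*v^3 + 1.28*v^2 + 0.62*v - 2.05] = 38.64*v^2 - 41.1*v + 2.56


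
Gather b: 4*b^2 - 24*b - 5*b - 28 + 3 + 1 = 4*b^2 - 29*b - 24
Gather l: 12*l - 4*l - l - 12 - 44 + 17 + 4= 7*l - 35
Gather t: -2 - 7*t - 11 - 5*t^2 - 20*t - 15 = -5*t^2 - 27*t - 28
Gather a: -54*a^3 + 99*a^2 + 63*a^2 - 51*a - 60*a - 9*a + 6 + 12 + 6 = -54*a^3 + 162*a^2 - 120*a + 24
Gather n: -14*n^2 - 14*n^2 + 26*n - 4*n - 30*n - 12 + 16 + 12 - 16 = -28*n^2 - 8*n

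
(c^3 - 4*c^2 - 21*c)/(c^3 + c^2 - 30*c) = (c^2 - 4*c - 21)/(c^2 + c - 30)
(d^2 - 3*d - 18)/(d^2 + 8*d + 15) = (d - 6)/(d + 5)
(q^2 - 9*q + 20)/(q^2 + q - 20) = (q - 5)/(q + 5)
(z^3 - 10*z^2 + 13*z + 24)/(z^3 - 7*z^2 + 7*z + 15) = (z - 8)/(z - 5)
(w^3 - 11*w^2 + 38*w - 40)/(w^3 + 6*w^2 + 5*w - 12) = (w^3 - 11*w^2 + 38*w - 40)/(w^3 + 6*w^2 + 5*w - 12)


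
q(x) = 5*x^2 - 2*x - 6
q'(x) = 10*x - 2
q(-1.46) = 7.58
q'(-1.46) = -16.60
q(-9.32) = 446.95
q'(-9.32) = -95.20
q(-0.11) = -5.72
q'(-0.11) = -3.10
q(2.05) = 10.91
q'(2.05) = 18.50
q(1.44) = 1.49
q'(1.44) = 12.40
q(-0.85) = -0.69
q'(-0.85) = -10.50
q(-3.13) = 49.24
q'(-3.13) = -33.30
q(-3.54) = 63.74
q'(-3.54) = -37.40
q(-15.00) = 1149.00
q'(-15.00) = -152.00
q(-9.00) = 417.00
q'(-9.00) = -92.00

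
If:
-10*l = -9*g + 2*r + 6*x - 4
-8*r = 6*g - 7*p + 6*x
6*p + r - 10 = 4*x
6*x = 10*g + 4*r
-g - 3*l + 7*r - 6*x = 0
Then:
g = 7908/26471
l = -4750/26471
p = 59640/26471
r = 24246/26471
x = 29344/26471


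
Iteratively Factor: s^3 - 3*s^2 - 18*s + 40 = (s + 4)*(s^2 - 7*s + 10) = (s - 2)*(s + 4)*(s - 5)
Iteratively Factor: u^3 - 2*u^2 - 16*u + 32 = (u - 2)*(u^2 - 16) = (u - 2)*(u + 4)*(u - 4)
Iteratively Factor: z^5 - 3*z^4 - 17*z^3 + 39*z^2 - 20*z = (z + 4)*(z^4 - 7*z^3 + 11*z^2 - 5*z) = (z - 1)*(z + 4)*(z^3 - 6*z^2 + 5*z) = (z - 1)^2*(z + 4)*(z^2 - 5*z) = (z - 5)*(z - 1)^2*(z + 4)*(z)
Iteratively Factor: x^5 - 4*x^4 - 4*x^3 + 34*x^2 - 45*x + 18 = (x - 1)*(x^4 - 3*x^3 - 7*x^2 + 27*x - 18) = (x - 1)^2*(x^3 - 2*x^2 - 9*x + 18) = (x - 3)*(x - 1)^2*(x^2 + x - 6) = (x - 3)*(x - 1)^2*(x + 3)*(x - 2)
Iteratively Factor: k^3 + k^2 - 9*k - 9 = (k + 3)*(k^2 - 2*k - 3) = (k + 1)*(k + 3)*(k - 3)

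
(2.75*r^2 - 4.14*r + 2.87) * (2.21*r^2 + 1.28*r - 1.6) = 6.0775*r^4 - 5.6294*r^3 - 3.3565*r^2 + 10.2976*r - 4.592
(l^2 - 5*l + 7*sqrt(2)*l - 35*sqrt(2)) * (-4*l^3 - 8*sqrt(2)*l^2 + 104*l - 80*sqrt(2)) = -4*l^5 - 36*sqrt(2)*l^4 + 20*l^4 - 8*l^3 + 180*sqrt(2)*l^3 + 40*l^2 + 648*sqrt(2)*l^2 - 3240*sqrt(2)*l - 1120*l + 5600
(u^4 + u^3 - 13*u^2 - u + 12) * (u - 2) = u^5 - u^4 - 15*u^3 + 25*u^2 + 14*u - 24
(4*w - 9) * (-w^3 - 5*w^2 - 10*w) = -4*w^4 - 11*w^3 + 5*w^2 + 90*w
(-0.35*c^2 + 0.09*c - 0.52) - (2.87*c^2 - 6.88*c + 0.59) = -3.22*c^2 + 6.97*c - 1.11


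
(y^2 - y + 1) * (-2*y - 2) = -2*y^3 - 2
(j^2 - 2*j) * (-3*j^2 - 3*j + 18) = -3*j^4 + 3*j^3 + 24*j^2 - 36*j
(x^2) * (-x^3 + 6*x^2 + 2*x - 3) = -x^5 + 6*x^4 + 2*x^3 - 3*x^2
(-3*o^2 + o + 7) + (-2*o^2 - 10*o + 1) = -5*o^2 - 9*o + 8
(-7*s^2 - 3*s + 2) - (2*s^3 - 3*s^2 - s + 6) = -2*s^3 - 4*s^2 - 2*s - 4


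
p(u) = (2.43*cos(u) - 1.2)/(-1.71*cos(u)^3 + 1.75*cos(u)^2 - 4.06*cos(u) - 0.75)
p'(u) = (2.43*cos(u) - 1.2)*(-5.13*sin(u)*cos(u)^2 + 3.5*sin(u)*cos(u) - 4.06*sin(u))/(-1.71*cos(u)^3 + 1.75*cos(u)^2 - 4.06*cos(u) - 0.75)^2 - 2.43*sin(u)/(-1.71*cos(u)^3 + 1.75*cos(u)^2 - 4.06*cos(u) - 0.75) = (-8.3106*cos(u)^3 + 10.4085*cos(u)^2 - 4.2*cos(u) + 6.6945)*sin(u)/(2.9241*cos(u)^6 - 5.985*cos(u)^5 + 16.9477*cos(u)^4 - 11.645*cos(u)^3 + 13.8586*cos(u)^2 + 6.09*cos(u) + 0.5625)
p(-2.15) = -1.11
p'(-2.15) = -2.18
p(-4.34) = -2.00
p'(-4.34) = 8.59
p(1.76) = -19.07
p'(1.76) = 1029.18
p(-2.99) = -0.54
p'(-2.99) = -0.10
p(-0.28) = -0.25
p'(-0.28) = -0.07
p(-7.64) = 0.44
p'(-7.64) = -2.52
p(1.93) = -2.12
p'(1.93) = 9.81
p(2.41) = -0.76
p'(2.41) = 0.82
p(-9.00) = -0.60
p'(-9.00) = -0.32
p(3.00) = -0.54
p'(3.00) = 0.09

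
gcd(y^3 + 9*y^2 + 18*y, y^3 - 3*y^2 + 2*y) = y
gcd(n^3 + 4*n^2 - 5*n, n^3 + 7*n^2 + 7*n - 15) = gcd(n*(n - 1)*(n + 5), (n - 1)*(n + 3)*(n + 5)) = n^2 + 4*n - 5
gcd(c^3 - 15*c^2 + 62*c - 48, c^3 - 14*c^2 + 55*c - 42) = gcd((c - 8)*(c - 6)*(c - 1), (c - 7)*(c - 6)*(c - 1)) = c^2 - 7*c + 6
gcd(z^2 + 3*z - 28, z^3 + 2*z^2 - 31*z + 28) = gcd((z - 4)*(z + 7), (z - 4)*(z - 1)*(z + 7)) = z^2 + 3*z - 28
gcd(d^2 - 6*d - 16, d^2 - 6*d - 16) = d^2 - 6*d - 16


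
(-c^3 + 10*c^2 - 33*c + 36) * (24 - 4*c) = 4*c^4 - 64*c^3 + 372*c^2 - 936*c + 864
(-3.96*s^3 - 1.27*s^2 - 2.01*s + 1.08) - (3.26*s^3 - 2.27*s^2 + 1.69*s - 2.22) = -7.22*s^3 + 1.0*s^2 - 3.7*s + 3.3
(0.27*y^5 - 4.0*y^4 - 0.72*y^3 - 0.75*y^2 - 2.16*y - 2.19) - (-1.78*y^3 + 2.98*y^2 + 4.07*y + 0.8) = 0.27*y^5 - 4.0*y^4 + 1.06*y^3 - 3.73*y^2 - 6.23*y - 2.99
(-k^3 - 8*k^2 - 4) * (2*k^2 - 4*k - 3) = -2*k^5 - 12*k^4 + 35*k^3 + 16*k^2 + 16*k + 12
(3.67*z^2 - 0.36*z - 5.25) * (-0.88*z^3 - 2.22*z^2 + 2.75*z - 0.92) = -3.2296*z^5 - 7.8306*z^4 + 15.5117*z^3 + 7.2886*z^2 - 14.1063*z + 4.83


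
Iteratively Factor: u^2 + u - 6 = (u + 3)*(u - 2)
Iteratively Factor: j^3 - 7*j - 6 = (j - 3)*(j^2 + 3*j + 2) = (j - 3)*(j + 1)*(j + 2)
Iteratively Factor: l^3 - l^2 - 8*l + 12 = (l - 2)*(l^2 + l - 6) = (l - 2)*(l + 3)*(l - 2)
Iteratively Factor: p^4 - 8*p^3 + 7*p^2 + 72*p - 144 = (p + 3)*(p^3 - 11*p^2 + 40*p - 48) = (p - 4)*(p + 3)*(p^2 - 7*p + 12) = (p - 4)^2*(p + 3)*(p - 3)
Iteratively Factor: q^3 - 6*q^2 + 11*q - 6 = (q - 3)*(q^2 - 3*q + 2) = (q - 3)*(q - 1)*(q - 2)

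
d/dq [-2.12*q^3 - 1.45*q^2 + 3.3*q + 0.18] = -6.36*q^2 - 2.9*q + 3.3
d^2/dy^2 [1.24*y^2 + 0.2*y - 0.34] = 2.48000000000000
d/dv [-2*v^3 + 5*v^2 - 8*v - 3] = -6*v^2 + 10*v - 8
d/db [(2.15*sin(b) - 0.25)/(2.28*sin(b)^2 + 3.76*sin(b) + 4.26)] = (-4.902*sin(b)^2 + 1.14*sin(b) + 10.099)*cos(b)/(5.1984*sin(b)^4 + 17.1456*sin(b)^3 + 33.5632*sin(b)^2 + 32.0352*sin(b) + 18.1476)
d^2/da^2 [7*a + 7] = 0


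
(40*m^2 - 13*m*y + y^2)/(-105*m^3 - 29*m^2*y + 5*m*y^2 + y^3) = (-8*m + y)/(21*m^2 + 10*m*y + y^2)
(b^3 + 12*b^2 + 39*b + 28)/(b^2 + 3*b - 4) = (b^2 + 8*b + 7)/(b - 1)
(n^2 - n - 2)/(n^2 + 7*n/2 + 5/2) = 2*(n - 2)/(2*n + 5)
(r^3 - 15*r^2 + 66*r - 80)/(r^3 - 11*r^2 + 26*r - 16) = (r - 5)/(r - 1)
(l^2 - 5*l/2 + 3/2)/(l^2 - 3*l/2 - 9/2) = (-2*l^2 + 5*l - 3)/(-2*l^2 + 3*l + 9)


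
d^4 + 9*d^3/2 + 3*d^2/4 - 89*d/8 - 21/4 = (d - 3/2)*(d + 1/2)*(d + 2)*(d + 7/2)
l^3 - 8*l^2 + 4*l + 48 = (l - 6)*(l - 4)*(l + 2)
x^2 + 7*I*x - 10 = (x + 2*I)*(x + 5*I)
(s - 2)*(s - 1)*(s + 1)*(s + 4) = s^4 + 2*s^3 - 9*s^2 - 2*s + 8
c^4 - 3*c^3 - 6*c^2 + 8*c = c*(c - 4)*(c - 1)*(c + 2)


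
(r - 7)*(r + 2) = r^2 - 5*r - 14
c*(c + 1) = c^2 + c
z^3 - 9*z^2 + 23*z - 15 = (z - 5)*(z - 3)*(z - 1)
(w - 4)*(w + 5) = w^2 + w - 20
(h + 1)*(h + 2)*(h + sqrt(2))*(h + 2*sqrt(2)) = h^4 + 3*h^3 + 3*sqrt(2)*h^3 + 6*h^2 + 9*sqrt(2)*h^2 + 6*sqrt(2)*h + 12*h + 8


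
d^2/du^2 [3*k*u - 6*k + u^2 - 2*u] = 2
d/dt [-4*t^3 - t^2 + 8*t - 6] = -12*t^2 - 2*t + 8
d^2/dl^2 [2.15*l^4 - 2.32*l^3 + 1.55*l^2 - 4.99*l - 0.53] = 25.8*l^2 - 13.92*l + 3.1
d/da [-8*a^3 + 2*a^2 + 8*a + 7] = -24*a^2 + 4*a + 8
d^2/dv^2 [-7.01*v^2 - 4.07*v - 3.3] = -14.0200000000000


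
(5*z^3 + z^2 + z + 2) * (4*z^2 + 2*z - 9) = 20*z^5 + 14*z^4 - 39*z^3 + z^2 - 5*z - 18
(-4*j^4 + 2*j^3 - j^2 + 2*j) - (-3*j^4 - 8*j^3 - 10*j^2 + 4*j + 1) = -j^4 + 10*j^3 + 9*j^2 - 2*j - 1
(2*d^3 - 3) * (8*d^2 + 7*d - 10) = 16*d^5 + 14*d^4 - 20*d^3 - 24*d^2 - 21*d + 30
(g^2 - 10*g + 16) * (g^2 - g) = g^4 - 11*g^3 + 26*g^2 - 16*g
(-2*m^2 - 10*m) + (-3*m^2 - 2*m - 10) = -5*m^2 - 12*m - 10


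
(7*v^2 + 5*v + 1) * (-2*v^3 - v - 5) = -14*v^5 - 10*v^4 - 9*v^3 - 40*v^2 - 26*v - 5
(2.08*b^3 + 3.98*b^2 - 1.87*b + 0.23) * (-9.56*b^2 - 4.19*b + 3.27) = -19.8848*b^5 - 46.764*b^4 + 8.0026*b^3 + 18.6511*b^2 - 7.0786*b + 0.7521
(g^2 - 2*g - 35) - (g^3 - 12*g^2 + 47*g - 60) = -g^3 + 13*g^2 - 49*g + 25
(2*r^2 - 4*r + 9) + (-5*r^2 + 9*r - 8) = -3*r^2 + 5*r + 1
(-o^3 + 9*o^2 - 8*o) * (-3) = 3*o^3 - 27*o^2 + 24*o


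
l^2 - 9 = (l - 3)*(l + 3)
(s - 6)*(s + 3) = s^2 - 3*s - 18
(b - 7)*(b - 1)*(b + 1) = b^3 - 7*b^2 - b + 7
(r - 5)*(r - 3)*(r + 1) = r^3 - 7*r^2 + 7*r + 15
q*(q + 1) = q^2 + q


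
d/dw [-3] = 0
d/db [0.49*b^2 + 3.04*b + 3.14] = 0.98*b + 3.04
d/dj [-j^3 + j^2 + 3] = j*(2 - 3*j)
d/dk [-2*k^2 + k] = 1 - 4*k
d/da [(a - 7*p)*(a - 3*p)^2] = (a - 3*p)*(3*a - 17*p)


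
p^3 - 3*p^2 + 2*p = p*(p - 2)*(p - 1)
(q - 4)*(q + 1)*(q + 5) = q^3 + 2*q^2 - 19*q - 20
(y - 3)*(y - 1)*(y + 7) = y^3 + 3*y^2 - 25*y + 21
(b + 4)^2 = b^2 + 8*b + 16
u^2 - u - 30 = (u - 6)*(u + 5)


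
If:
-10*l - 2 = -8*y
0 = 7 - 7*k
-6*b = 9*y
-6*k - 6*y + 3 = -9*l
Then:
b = -6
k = 1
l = 3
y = 4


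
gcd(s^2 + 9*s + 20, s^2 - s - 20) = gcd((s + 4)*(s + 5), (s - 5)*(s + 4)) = s + 4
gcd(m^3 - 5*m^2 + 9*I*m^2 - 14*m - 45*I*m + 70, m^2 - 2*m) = 1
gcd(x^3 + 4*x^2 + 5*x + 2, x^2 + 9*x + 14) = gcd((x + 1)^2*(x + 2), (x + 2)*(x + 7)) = x + 2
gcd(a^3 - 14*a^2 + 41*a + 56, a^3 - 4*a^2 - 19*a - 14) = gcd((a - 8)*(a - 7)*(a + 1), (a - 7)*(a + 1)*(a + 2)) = a^2 - 6*a - 7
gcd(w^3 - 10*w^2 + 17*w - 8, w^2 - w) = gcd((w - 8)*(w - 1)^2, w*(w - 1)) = w - 1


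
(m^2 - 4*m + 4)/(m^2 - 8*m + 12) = (m - 2)/(m - 6)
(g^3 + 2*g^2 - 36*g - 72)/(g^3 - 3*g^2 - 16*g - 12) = (g + 6)/(g + 1)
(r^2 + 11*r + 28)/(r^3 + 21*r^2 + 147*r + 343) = (r + 4)/(r^2 + 14*r + 49)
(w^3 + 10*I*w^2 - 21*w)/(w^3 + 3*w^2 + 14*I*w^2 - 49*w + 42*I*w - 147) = w*(w + 3*I)/(w^2 + w*(3 + 7*I) + 21*I)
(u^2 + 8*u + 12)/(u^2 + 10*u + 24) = (u + 2)/(u + 4)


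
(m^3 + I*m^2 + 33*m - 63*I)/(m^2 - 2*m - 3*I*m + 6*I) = (m^2 + 4*I*m + 21)/(m - 2)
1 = 1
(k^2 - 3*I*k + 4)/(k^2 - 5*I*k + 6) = (k - 4*I)/(k - 6*I)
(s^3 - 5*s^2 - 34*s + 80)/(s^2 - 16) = (s^3 - 5*s^2 - 34*s + 80)/(s^2 - 16)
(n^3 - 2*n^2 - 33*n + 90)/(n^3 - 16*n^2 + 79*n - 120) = (n + 6)/(n - 8)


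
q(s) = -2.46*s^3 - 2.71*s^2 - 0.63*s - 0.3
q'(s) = -7.38*s^2 - 5.42*s - 0.63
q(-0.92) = -0.10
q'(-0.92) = -1.89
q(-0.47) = -0.35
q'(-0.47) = 0.29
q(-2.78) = 33.36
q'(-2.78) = -42.60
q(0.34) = -0.92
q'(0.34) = -3.33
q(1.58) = -17.76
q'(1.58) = -27.62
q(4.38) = -261.76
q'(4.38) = -165.95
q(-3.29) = 60.04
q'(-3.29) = -62.68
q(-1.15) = 0.58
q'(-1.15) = -4.16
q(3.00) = -93.00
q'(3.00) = -83.31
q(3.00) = -93.00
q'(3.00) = -83.31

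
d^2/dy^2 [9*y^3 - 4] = 54*y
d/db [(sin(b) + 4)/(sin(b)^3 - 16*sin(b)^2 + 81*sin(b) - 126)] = (-2*sin(b)^3 + 4*sin(b)^2 + 128*sin(b) - 450)*cos(b)/(sin(b)^3 - 16*sin(b)^2 + 81*sin(b) - 126)^2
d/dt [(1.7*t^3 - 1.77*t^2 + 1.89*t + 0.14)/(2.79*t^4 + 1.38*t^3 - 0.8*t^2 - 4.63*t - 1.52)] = (-4.743*t^6 + 9.8766*t^5 - 14.7367*t^4 - 22.5208*t^3 + 1.3755*t^2 + 5.6048*t - 2.2246)/(7.7841*t^8 + 7.7004*t^7 - 2.5596*t^6 - 28.0434*t^5 - 20.6204*t^4 + 3.2128*t^3 + 23.8689*t^2 + 14.0752*t + 2.3104)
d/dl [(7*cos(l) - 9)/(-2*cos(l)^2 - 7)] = (-14*cos(l)^2 + 36*cos(l) + 49)*sin(l)/(2*sin(l)^2 - 9)^2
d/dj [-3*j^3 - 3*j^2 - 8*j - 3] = -9*j^2 - 6*j - 8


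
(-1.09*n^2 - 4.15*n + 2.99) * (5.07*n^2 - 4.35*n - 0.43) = -5.5263*n^4 - 16.299*n^3 + 33.6805*n^2 - 11.222*n - 1.2857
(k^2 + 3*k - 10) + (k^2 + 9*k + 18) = 2*k^2 + 12*k + 8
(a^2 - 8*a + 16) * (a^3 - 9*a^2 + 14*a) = a^5 - 17*a^4 + 102*a^3 - 256*a^2 + 224*a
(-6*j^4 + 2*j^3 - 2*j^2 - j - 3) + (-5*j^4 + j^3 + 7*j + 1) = -11*j^4 + 3*j^3 - 2*j^2 + 6*j - 2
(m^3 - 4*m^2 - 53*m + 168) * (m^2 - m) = m^5 - 5*m^4 - 49*m^3 + 221*m^2 - 168*m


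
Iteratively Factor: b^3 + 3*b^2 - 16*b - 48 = (b - 4)*(b^2 + 7*b + 12) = (b - 4)*(b + 4)*(b + 3)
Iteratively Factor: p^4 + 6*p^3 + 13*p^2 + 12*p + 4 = (p + 1)*(p^3 + 5*p^2 + 8*p + 4) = (p + 1)*(p + 2)*(p^2 + 3*p + 2) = (p + 1)*(p + 2)^2*(p + 1)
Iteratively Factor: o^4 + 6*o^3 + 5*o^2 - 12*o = (o)*(o^3 + 6*o^2 + 5*o - 12) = o*(o + 3)*(o^2 + 3*o - 4) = o*(o + 3)*(o + 4)*(o - 1)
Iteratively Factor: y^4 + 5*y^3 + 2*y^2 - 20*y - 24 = (y - 2)*(y^3 + 7*y^2 + 16*y + 12) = (y - 2)*(y + 2)*(y^2 + 5*y + 6) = (y - 2)*(y + 2)^2*(y + 3)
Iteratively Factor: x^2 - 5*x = (x - 5)*(x)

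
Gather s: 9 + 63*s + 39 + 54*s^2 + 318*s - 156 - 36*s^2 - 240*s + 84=18*s^2 + 141*s - 24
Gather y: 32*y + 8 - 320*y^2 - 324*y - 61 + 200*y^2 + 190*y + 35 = -120*y^2 - 102*y - 18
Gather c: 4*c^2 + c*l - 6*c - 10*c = 4*c^2 + c*(l - 16)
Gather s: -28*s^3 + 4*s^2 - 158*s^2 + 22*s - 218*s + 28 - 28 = -28*s^3 - 154*s^2 - 196*s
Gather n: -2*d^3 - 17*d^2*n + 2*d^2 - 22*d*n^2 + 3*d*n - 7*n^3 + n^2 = -2*d^3 + 2*d^2 - 7*n^3 + n^2*(1 - 22*d) + n*(-17*d^2 + 3*d)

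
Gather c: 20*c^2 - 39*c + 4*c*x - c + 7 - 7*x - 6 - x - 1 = 20*c^2 + c*(4*x - 40) - 8*x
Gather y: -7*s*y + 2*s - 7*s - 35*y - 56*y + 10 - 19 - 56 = -5*s + y*(-7*s - 91) - 65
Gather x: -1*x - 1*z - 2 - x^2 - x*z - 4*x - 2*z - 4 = -x^2 + x*(-z - 5) - 3*z - 6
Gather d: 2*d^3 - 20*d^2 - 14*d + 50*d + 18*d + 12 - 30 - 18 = 2*d^3 - 20*d^2 + 54*d - 36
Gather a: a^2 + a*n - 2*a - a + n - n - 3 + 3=a^2 + a*(n - 3)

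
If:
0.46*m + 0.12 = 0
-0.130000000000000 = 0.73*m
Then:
No Solution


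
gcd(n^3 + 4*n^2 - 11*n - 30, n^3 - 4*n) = n + 2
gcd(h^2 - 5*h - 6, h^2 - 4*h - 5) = h + 1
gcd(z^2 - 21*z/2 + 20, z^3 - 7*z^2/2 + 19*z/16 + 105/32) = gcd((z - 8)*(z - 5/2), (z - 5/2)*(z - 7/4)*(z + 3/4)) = z - 5/2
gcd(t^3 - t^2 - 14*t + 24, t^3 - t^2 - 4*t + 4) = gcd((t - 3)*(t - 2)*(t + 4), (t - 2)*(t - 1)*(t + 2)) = t - 2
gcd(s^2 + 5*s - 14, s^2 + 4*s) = 1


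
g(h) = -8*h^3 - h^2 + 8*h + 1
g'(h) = -24*h^2 - 2*h + 8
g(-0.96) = -0.52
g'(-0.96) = -12.20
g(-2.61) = 115.54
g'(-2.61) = -150.27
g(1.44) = -13.44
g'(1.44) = -44.65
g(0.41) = 3.56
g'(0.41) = 3.15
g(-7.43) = 3167.73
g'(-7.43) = -1302.06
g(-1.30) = 6.49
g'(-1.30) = -29.96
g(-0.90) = -1.18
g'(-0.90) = -9.64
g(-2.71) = 131.20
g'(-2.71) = -162.84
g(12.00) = -13871.00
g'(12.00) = -3472.00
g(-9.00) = 5680.00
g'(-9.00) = -1918.00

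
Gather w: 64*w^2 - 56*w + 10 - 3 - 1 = 64*w^2 - 56*w + 6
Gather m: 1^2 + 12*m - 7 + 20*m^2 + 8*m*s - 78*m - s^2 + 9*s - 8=20*m^2 + m*(8*s - 66) - s^2 + 9*s - 14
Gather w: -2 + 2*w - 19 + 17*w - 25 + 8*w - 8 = 27*w - 54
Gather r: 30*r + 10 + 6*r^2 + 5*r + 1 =6*r^2 + 35*r + 11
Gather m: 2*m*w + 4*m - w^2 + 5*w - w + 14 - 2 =m*(2*w + 4) - w^2 + 4*w + 12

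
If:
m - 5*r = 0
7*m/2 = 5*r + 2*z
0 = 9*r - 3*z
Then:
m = 0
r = 0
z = 0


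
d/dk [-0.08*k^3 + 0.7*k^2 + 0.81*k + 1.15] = -0.24*k^2 + 1.4*k + 0.81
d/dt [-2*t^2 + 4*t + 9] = 4 - 4*t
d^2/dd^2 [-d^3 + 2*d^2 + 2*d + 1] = 4 - 6*d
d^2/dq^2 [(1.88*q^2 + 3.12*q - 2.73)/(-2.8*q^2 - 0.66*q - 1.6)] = (-41.97312*q^3 + 178.9536*q^2 + 114.13584*q - 25.118584)/(21.952*q^6 + 15.5232*q^5 + 41.29104*q^4 + 18.028296*q^3 + 23.59488*q^2 + 5.0688*q + 4.096)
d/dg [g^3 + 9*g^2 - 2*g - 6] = 3*g^2 + 18*g - 2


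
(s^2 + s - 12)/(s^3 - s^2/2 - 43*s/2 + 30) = 2*(s^2 + s - 12)/(2*s^3 - s^2 - 43*s + 60)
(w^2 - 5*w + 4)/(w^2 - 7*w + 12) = (w - 1)/(w - 3)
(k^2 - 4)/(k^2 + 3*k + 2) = (k - 2)/(k + 1)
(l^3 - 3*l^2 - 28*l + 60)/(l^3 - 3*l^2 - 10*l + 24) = (l^2 - l - 30)/(l^2 - l - 12)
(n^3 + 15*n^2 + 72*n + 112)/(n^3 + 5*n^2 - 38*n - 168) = (n + 4)/(n - 6)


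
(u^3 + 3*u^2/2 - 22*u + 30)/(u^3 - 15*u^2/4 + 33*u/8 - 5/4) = 4*(2*u^2 + 7*u - 30)/(8*u^2 - 14*u + 5)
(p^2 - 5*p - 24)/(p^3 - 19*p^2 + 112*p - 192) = (p + 3)/(p^2 - 11*p + 24)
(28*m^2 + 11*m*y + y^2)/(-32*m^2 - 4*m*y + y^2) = (7*m + y)/(-8*m + y)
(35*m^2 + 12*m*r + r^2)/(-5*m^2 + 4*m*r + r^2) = (7*m + r)/(-m + r)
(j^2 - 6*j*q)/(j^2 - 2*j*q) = (j - 6*q)/(j - 2*q)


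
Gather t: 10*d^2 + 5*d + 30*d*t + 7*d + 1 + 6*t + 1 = 10*d^2 + 12*d + t*(30*d + 6) + 2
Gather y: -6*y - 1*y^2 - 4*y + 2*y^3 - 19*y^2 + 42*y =2*y^3 - 20*y^2 + 32*y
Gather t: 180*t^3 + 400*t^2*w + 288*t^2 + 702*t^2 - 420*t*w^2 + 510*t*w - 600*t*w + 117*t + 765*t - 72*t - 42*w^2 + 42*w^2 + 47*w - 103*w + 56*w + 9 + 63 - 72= 180*t^3 + t^2*(400*w + 990) + t*(-420*w^2 - 90*w + 810)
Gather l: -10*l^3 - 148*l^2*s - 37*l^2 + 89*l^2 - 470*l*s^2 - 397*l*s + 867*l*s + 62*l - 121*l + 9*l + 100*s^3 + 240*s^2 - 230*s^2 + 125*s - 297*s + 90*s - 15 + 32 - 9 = -10*l^3 + l^2*(52 - 148*s) + l*(-470*s^2 + 470*s - 50) + 100*s^3 + 10*s^2 - 82*s + 8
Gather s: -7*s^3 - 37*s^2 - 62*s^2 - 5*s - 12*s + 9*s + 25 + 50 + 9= -7*s^3 - 99*s^2 - 8*s + 84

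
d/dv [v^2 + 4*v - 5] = 2*v + 4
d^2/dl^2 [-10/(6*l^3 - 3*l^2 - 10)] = 60*(12*l^2*(3*l - 1)^2 + (6*l - 1)*(-6*l^3 + 3*l^2 + 10))/(-6*l^3 + 3*l^2 + 10)^3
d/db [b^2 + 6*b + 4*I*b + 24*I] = 2*b + 6 + 4*I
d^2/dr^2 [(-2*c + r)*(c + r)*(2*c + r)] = 2*c + 6*r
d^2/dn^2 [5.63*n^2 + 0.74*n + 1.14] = 11.2600000000000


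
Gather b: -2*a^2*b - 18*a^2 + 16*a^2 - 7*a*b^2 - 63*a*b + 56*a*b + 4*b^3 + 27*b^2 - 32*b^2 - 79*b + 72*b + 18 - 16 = -2*a^2 + 4*b^3 + b^2*(-7*a - 5) + b*(-2*a^2 - 7*a - 7) + 2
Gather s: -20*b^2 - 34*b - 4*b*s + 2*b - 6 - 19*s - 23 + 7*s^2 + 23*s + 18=-20*b^2 - 32*b + 7*s^2 + s*(4 - 4*b) - 11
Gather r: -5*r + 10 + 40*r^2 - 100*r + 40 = 40*r^2 - 105*r + 50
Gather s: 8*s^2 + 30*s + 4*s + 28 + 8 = 8*s^2 + 34*s + 36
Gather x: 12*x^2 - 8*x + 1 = 12*x^2 - 8*x + 1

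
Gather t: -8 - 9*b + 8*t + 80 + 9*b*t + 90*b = 81*b + t*(9*b + 8) + 72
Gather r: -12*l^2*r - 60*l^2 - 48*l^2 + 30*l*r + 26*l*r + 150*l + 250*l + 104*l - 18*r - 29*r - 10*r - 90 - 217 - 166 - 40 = -108*l^2 + 504*l + r*(-12*l^2 + 56*l - 57) - 513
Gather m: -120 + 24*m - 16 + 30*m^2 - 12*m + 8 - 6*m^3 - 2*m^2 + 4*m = -6*m^3 + 28*m^2 + 16*m - 128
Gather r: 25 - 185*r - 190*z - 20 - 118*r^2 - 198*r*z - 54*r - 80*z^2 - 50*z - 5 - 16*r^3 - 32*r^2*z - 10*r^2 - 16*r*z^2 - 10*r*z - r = -16*r^3 + r^2*(-32*z - 128) + r*(-16*z^2 - 208*z - 240) - 80*z^2 - 240*z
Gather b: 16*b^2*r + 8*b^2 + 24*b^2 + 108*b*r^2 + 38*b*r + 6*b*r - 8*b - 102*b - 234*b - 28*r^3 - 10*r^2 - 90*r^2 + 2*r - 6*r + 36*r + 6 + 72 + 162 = b^2*(16*r + 32) + b*(108*r^2 + 44*r - 344) - 28*r^3 - 100*r^2 + 32*r + 240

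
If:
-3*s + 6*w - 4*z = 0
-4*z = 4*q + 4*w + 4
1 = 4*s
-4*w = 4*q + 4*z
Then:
No Solution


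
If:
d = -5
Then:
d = -5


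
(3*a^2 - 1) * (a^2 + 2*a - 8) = 3*a^4 + 6*a^3 - 25*a^2 - 2*a + 8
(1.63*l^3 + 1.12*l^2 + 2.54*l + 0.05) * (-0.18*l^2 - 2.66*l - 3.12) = -0.2934*l^5 - 4.5374*l^4 - 8.522*l^3 - 10.2598*l^2 - 8.0578*l - 0.156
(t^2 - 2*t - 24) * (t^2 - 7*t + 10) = t^4 - 9*t^3 + 148*t - 240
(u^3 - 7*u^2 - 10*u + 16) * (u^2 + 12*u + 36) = u^5 + 5*u^4 - 58*u^3 - 356*u^2 - 168*u + 576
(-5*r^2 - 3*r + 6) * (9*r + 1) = -45*r^3 - 32*r^2 + 51*r + 6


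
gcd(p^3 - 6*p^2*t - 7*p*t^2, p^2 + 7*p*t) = p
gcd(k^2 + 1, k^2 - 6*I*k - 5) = k - I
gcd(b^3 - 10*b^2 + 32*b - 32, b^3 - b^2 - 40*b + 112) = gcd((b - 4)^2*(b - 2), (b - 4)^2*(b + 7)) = b^2 - 8*b + 16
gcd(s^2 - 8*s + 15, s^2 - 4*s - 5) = s - 5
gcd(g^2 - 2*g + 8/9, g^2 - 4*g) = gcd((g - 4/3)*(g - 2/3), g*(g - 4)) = 1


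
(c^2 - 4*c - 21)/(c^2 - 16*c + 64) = (c^2 - 4*c - 21)/(c^2 - 16*c + 64)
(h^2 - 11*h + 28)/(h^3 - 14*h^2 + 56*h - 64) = (h - 7)/(h^2 - 10*h + 16)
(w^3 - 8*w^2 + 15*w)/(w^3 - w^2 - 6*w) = (w - 5)/(w + 2)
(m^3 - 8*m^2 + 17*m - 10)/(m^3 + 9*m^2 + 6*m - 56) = (m^2 - 6*m + 5)/(m^2 + 11*m + 28)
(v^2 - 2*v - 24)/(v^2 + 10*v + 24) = (v - 6)/(v + 6)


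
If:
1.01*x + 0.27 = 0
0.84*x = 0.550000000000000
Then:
No Solution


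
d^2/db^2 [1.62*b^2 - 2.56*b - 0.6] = 3.24000000000000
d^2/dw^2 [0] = 0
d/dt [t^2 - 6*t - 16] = 2*t - 6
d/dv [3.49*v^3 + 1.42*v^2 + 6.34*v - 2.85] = 10.47*v^2 + 2.84*v + 6.34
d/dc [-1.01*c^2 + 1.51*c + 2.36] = 1.51 - 2.02*c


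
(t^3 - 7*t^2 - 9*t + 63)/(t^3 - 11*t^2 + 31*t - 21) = (t + 3)/(t - 1)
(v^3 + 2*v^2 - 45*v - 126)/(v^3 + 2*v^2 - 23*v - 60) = (v^2 - v - 42)/(v^2 - v - 20)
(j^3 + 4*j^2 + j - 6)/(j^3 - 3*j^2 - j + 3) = (j^2 + 5*j + 6)/(j^2 - 2*j - 3)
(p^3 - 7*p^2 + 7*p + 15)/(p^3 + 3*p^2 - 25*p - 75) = (p^2 - 2*p - 3)/(p^2 + 8*p + 15)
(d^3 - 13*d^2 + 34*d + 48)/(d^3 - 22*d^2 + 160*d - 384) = (d + 1)/(d - 8)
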